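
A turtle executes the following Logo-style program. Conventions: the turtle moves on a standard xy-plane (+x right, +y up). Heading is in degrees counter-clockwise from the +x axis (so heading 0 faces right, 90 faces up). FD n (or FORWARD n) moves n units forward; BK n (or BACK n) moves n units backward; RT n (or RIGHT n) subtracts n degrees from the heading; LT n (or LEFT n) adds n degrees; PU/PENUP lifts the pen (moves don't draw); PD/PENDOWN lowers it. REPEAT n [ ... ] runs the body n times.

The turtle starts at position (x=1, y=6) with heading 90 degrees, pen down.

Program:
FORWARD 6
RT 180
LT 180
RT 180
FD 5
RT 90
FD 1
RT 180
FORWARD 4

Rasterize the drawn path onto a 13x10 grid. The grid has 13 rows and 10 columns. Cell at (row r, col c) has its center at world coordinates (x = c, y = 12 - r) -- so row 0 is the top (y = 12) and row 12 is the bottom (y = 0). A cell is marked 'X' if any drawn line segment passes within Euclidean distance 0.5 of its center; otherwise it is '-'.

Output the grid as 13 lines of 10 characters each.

Answer: -X--------
-X--------
-X--------
-X--------
-X--------
XXXXX-----
-X--------
----------
----------
----------
----------
----------
----------

Derivation:
Segment 0: (1,6) -> (1,12)
Segment 1: (1,12) -> (1,7)
Segment 2: (1,7) -> (0,7)
Segment 3: (0,7) -> (4,7)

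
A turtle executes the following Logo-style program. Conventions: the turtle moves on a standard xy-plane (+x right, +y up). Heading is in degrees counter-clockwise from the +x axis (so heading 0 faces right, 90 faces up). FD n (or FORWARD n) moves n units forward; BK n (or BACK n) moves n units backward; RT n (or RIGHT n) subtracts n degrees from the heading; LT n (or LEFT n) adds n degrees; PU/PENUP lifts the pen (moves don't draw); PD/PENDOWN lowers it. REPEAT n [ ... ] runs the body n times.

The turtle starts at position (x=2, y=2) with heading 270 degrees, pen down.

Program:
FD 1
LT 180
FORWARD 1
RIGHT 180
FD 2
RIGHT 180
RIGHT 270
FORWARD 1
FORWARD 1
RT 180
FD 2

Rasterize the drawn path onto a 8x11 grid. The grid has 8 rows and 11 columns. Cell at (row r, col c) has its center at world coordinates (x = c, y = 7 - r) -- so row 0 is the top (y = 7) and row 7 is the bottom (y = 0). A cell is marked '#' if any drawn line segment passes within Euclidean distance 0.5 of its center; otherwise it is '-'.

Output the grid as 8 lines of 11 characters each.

Answer: -----------
-----------
-----------
-----------
-----------
--#--------
--#--------
###--------

Derivation:
Segment 0: (2,2) -> (2,1)
Segment 1: (2,1) -> (2,2)
Segment 2: (2,2) -> (2,0)
Segment 3: (2,0) -> (1,-0)
Segment 4: (1,-0) -> (-0,-0)
Segment 5: (-0,-0) -> (2,0)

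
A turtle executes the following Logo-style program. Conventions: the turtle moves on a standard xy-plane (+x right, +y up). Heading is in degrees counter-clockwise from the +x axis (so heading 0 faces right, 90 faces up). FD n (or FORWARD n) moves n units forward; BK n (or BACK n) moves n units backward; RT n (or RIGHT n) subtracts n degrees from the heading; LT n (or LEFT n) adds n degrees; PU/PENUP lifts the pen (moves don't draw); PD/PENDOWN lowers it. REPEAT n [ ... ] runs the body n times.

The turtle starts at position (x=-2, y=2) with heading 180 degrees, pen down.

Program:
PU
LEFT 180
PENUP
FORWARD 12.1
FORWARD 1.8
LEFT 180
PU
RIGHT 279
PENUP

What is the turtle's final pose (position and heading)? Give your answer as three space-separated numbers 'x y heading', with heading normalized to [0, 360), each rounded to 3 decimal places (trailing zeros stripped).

Executing turtle program step by step:
Start: pos=(-2,2), heading=180, pen down
PU: pen up
LT 180: heading 180 -> 0
PU: pen up
FD 12.1: (-2,2) -> (10.1,2) [heading=0, move]
FD 1.8: (10.1,2) -> (11.9,2) [heading=0, move]
LT 180: heading 0 -> 180
PU: pen up
RT 279: heading 180 -> 261
PU: pen up
Final: pos=(11.9,2), heading=261, 0 segment(s) drawn

Answer: 11.9 2 261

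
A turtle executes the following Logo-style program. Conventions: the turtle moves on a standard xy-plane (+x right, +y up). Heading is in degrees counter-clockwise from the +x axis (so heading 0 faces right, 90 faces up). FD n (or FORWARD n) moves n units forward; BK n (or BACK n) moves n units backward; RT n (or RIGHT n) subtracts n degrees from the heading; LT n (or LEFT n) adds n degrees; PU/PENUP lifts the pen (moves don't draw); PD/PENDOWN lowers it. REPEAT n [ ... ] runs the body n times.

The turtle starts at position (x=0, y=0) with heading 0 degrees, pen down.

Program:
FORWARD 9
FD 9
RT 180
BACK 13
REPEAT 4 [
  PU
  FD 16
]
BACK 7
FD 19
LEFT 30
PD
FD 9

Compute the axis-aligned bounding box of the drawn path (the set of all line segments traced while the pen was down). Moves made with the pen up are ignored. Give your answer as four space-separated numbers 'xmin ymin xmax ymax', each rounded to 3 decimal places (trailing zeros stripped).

Executing turtle program step by step:
Start: pos=(0,0), heading=0, pen down
FD 9: (0,0) -> (9,0) [heading=0, draw]
FD 9: (9,0) -> (18,0) [heading=0, draw]
RT 180: heading 0 -> 180
BK 13: (18,0) -> (31,0) [heading=180, draw]
REPEAT 4 [
  -- iteration 1/4 --
  PU: pen up
  FD 16: (31,0) -> (15,0) [heading=180, move]
  -- iteration 2/4 --
  PU: pen up
  FD 16: (15,0) -> (-1,0) [heading=180, move]
  -- iteration 3/4 --
  PU: pen up
  FD 16: (-1,0) -> (-17,0) [heading=180, move]
  -- iteration 4/4 --
  PU: pen up
  FD 16: (-17,0) -> (-33,0) [heading=180, move]
]
BK 7: (-33,0) -> (-26,0) [heading=180, move]
FD 19: (-26,0) -> (-45,0) [heading=180, move]
LT 30: heading 180 -> 210
PD: pen down
FD 9: (-45,0) -> (-52.794,-4.5) [heading=210, draw]
Final: pos=(-52.794,-4.5), heading=210, 4 segment(s) drawn

Segment endpoints: x in {-52.794, -45, 0, 9, 18, 31}, y in {-4.5, 0, 0, 0}
xmin=-52.794, ymin=-4.5, xmax=31, ymax=0

Answer: -52.794 -4.5 31 0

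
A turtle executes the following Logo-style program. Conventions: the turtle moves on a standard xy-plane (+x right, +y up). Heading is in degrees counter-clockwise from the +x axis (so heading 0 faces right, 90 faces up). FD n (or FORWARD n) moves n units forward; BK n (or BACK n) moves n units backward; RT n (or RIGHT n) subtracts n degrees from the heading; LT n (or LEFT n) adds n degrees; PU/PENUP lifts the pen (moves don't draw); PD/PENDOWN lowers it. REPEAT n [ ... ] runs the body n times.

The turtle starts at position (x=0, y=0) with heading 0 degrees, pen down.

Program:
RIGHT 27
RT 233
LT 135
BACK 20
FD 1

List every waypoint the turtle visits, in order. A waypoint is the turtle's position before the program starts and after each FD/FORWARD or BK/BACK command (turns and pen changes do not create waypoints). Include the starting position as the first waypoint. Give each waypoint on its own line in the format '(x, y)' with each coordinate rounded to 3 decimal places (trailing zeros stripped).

Answer: (0, 0)
(11.472, 16.383)
(10.898, 15.564)

Derivation:
Executing turtle program step by step:
Start: pos=(0,0), heading=0, pen down
RT 27: heading 0 -> 333
RT 233: heading 333 -> 100
LT 135: heading 100 -> 235
BK 20: (0,0) -> (11.472,16.383) [heading=235, draw]
FD 1: (11.472,16.383) -> (10.898,15.564) [heading=235, draw]
Final: pos=(10.898,15.564), heading=235, 2 segment(s) drawn
Waypoints (3 total):
(0, 0)
(11.472, 16.383)
(10.898, 15.564)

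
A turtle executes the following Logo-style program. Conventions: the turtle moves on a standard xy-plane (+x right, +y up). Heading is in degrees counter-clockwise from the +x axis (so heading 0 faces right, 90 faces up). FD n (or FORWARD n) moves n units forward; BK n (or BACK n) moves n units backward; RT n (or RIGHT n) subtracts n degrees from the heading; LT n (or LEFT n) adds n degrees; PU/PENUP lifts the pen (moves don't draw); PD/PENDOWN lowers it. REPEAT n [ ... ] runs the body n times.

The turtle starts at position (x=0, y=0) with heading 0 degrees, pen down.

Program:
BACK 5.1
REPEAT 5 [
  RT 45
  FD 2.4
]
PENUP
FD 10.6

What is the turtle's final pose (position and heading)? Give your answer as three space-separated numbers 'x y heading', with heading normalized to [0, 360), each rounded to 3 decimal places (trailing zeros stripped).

Answer: -16.692 3.398 135

Derivation:
Executing turtle program step by step:
Start: pos=(0,0), heading=0, pen down
BK 5.1: (0,0) -> (-5.1,0) [heading=0, draw]
REPEAT 5 [
  -- iteration 1/5 --
  RT 45: heading 0 -> 315
  FD 2.4: (-5.1,0) -> (-3.403,-1.697) [heading=315, draw]
  -- iteration 2/5 --
  RT 45: heading 315 -> 270
  FD 2.4: (-3.403,-1.697) -> (-3.403,-4.097) [heading=270, draw]
  -- iteration 3/5 --
  RT 45: heading 270 -> 225
  FD 2.4: (-3.403,-4.097) -> (-5.1,-5.794) [heading=225, draw]
  -- iteration 4/5 --
  RT 45: heading 225 -> 180
  FD 2.4: (-5.1,-5.794) -> (-7.5,-5.794) [heading=180, draw]
  -- iteration 5/5 --
  RT 45: heading 180 -> 135
  FD 2.4: (-7.5,-5.794) -> (-9.197,-4.097) [heading=135, draw]
]
PU: pen up
FD 10.6: (-9.197,-4.097) -> (-16.692,3.398) [heading=135, move]
Final: pos=(-16.692,3.398), heading=135, 6 segment(s) drawn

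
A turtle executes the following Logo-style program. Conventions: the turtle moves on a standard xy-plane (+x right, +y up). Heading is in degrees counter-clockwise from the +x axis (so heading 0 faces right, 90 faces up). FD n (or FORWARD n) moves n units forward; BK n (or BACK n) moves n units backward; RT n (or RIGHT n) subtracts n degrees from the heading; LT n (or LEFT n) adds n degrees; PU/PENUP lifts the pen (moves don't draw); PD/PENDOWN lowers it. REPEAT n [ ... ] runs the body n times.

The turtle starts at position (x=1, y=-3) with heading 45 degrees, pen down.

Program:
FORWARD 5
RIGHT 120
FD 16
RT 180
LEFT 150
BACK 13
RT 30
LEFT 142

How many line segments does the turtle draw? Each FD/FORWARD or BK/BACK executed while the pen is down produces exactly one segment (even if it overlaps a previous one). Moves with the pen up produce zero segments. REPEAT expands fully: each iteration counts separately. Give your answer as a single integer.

Executing turtle program step by step:
Start: pos=(1,-3), heading=45, pen down
FD 5: (1,-3) -> (4.536,0.536) [heading=45, draw]
RT 120: heading 45 -> 285
FD 16: (4.536,0.536) -> (8.677,-14.919) [heading=285, draw]
RT 180: heading 285 -> 105
LT 150: heading 105 -> 255
BK 13: (8.677,-14.919) -> (12.041,-2.362) [heading=255, draw]
RT 30: heading 255 -> 225
LT 142: heading 225 -> 7
Final: pos=(12.041,-2.362), heading=7, 3 segment(s) drawn
Segments drawn: 3

Answer: 3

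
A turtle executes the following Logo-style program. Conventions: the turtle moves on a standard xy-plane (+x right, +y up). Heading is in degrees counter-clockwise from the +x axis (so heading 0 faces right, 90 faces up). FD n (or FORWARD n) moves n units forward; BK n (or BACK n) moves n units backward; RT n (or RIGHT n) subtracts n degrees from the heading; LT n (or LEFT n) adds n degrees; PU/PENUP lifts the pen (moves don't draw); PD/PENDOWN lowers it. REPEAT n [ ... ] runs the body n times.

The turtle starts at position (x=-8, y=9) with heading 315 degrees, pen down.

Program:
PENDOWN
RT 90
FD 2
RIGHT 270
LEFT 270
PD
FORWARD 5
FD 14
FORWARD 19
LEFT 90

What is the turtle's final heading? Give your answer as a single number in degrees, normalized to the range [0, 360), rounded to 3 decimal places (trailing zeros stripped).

Answer: 315

Derivation:
Executing turtle program step by step:
Start: pos=(-8,9), heading=315, pen down
PD: pen down
RT 90: heading 315 -> 225
FD 2: (-8,9) -> (-9.414,7.586) [heading=225, draw]
RT 270: heading 225 -> 315
LT 270: heading 315 -> 225
PD: pen down
FD 5: (-9.414,7.586) -> (-12.95,4.05) [heading=225, draw]
FD 14: (-12.95,4.05) -> (-22.849,-5.849) [heading=225, draw]
FD 19: (-22.849,-5.849) -> (-36.284,-19.284) [heading=225, draw]
LT 90: heading 225 -> 315
Final: pos=(-36.284,-19.284), heading=315, 4 segment(s) drawn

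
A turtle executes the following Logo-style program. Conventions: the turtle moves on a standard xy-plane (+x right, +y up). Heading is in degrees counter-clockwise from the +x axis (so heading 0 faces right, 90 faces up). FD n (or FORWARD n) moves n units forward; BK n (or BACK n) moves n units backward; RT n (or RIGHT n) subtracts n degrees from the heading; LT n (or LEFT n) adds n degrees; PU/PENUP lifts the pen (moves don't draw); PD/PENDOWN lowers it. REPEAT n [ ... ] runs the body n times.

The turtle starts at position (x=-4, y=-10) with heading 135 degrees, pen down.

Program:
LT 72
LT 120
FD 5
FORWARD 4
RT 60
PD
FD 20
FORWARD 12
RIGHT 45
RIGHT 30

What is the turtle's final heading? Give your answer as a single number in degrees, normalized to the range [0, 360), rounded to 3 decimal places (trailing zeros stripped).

Executing turtle program step by step:
Start: pos=(-4,-10), heading=135, pen down
LT 72: heading 135 -> 207
LT 120: heading 207 -> 327
FD 5: (-4,-10) -> (0.193,-12.723) [heading=327, draw]
FD 4: (0.193,-12.723) -> (3.548,-14.902) [heading=327, draw]
RT 60: heading 327 -> 267
PD: pen down
FD 20: (3.548,-14.902) -> (2.501,-34.874) [heading=267, draw]
FD 12: (2.501,-34.874) -> (1.873,-46.858) [heading=267, draw]
RT 45: heading 267 -> 222
RT 30: heading 222 -> 192
Final: pos=(1.873,-46.858), heading=192, 4 segment(s) drawn

Answer: 192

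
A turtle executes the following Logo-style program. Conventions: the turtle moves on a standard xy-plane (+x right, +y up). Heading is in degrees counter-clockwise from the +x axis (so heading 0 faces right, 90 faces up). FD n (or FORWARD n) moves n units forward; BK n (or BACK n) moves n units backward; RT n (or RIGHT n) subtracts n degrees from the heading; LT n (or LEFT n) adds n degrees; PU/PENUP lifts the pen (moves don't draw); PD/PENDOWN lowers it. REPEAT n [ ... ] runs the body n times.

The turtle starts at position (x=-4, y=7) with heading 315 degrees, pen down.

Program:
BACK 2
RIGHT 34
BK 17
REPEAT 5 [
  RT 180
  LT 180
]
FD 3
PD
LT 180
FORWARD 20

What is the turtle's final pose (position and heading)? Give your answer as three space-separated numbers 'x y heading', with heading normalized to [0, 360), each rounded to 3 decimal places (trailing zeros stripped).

Executing turtle program step by step:
Start: pos=(-4,7), heading=315, pen down
BK 2: (-4,7) -> (-5.414,8.414) [heading=315, draw]
RT 34: heading 315 -> 281
BK 17: (-5.414,8.414) -> (-8.658,25.102) [heading=281, draw]
REPEAT 5 [
  -- iteration 1/5 --
  RT 180: heading 281 -> 101
  LT 180: heading 101 -> 281
  -- iteration 2/5 --
  RT 180: heading 281 -> 101
  LT 180: heading 101 -> 281
  -- iteration 3/5 --
  RT 180: heading 281 -> 101
  LT 180: heading 101 -> 281
  -- iteration 4/5 --
  RT 180: heading 281 -> 101
  LT 180: heading 101 -> 281
  -- iteration 5/5 --
  RT 180: heading 281 -> 101
  LT 180: heading 101 -> 281
]
FD 3: (-8.658,25.102) -> (-8.086,22.157) [heading=281, draw]
PD: pen down
LT 180: heading 281 -> 101
FD 20: (-8.086,22.157) -> (-11.902,41.79) [heading=101, draw]
Final: pos=(-11.902,41.79), heading=101, 4 segment(s) drawn

Answer: -11.902 41.79 101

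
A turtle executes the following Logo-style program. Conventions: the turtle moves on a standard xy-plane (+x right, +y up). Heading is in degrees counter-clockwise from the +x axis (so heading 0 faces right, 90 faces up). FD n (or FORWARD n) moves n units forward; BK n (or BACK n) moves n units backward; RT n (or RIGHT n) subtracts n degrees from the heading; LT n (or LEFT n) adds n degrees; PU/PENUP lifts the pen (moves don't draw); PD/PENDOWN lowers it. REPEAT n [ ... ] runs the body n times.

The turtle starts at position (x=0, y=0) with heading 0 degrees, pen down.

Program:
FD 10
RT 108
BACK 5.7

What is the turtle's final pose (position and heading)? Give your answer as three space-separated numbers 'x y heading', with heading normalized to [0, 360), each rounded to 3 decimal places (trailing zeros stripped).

Executing turtle program step by step:
Start: pos=(0,0), heading=0, pen down
FD 10: (0,0) -> (10,0) [heading=0, draw]
RT 108: heading 0 -> 252
BK 5.7: (10,0) -> (11.761,5.421) [heading=252, draw]
Final: pos=(11.761,5.421), heading=252, 2 segment(s) drawn

Answer: 11.761 5.421 252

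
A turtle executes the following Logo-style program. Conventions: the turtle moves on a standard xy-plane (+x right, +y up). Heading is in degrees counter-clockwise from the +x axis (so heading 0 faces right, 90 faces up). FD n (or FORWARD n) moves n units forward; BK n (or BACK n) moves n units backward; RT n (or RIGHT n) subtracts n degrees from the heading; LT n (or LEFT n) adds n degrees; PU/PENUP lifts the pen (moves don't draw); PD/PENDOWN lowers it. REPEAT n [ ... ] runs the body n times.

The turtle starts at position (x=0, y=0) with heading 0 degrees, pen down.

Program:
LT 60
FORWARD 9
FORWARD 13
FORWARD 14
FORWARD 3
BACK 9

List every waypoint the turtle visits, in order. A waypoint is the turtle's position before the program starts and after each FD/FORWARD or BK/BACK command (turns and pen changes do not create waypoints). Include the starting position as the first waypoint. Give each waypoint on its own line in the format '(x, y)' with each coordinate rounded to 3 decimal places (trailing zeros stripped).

Executing turtle program step by step:
Start: pos=(0,0), heading=0, pen down
LT 60: heading 0 -> 60
FD 9: (0,0) -> (4.5,7.794) [heading=60, draw]
FD 13: (4.5,7.794) -> (11,19.053) [heading=60, draw]
FD 14: (11,19.053) -> (18,31.177) [heading=60, draw]
FD 3: (18,31.177) -> (19.5,33.775) [heading=60, draw]
BK 9: (19.5,33.775) -> (15,25.981) [heading=60, draw]
Final: pos=(15,25.981), heading=60, 5 segment(s) drawn
Waypoints (6 total):
(0, 0)
(4.5, 7.794)
(11, 19.053)
(18, 31.177)
(19.5, 33.775)
(15, 25.981)

Answer: (0, 0)
(4.5, 7.794)
(11, 19.053)
(18, 31.177)
(19.5, 33.775)
(15, 25.981)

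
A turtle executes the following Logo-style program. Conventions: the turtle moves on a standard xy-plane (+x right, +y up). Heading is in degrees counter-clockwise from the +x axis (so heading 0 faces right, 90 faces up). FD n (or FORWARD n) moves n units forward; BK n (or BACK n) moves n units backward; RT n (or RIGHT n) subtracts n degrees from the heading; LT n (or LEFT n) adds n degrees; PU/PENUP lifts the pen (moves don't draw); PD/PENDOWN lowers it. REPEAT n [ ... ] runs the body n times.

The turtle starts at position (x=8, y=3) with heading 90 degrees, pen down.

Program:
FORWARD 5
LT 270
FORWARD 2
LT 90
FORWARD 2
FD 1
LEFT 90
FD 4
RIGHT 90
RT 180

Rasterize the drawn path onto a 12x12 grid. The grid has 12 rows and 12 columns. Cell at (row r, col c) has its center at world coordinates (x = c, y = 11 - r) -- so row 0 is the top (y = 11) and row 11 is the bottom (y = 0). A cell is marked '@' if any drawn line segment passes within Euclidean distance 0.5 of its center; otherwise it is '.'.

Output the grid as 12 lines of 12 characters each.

Answer: ......@@@@@.
..........@.
..........@.
........@@@.
........@...
........@...
........@...
........@...
........@...
............
............
............

Derivation:
Segment 0: (8,3) -> (8,8)
Segment 1: (8,8) -> (10,8)
Segment 2: (10,8) -> (10,10)
Segment 3: (10,10) -> (10,11)
Segment 4: (10,11) -> (6,11)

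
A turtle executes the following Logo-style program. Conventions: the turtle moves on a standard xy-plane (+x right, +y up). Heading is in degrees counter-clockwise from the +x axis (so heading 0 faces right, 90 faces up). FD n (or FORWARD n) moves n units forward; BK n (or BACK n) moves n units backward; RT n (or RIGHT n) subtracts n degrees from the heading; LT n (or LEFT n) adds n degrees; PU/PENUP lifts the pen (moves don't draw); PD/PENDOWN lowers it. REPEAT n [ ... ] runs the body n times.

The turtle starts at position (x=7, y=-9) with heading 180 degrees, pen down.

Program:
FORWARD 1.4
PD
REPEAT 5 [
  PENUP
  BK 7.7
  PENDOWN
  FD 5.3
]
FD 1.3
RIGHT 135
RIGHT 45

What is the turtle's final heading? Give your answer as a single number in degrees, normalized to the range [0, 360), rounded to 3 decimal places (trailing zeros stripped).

Executing turtle program step by step:
Start: pos=(7,-9), heading=180, pen down
FD 1.4: (7,-9) -> (5.6,-9) [heading=180, draw]
PD: pen down
REPEAT 5 [
  -- iteration 1/5 --
  PU: pen up
  BK 7.7: (5.6,-9) -> (13.3,-9) [heading=180, move]
  PD: pen down
  FD 5.3: (13.3,-9) -> (8,-9) [heading=180, draw]
  -- iteration 2/5 --
  PU: pen up
  BK 7.7: (8,-9) -> (15.7,-9) [heading=180, move]
  PD: pen down
  FD 5.3: (15.7,-9) -> (10.4,-9) [heading=180, draw]
  -- iteration 3/5 --
  PU: pen up
  BK 7.7: (10.4,-9) -> (18.1,-9) [heading=180, move]
  PD: pen down
  FD 5.3: (18.1,-9) -> (12.8,-9) [heading=180, draw]
  -- iteration 4/5 --
  PU: pen up
  BK 7.7: (12.8,-9) -> (20.5,-9) [heading=180, move]
  PD: pen down
  FD 5.3: (20.5,-9) -> (15.2,-9) [heading=180, draw]
  -- iteration 5/5 --
  PU: pen up
  BK 7.7: (15.2,-9) -> (22.9,-9) [heading=180, move]
  PD: pen down
  FD 5.3: (22.9,-9) -> (17.6,-9) [heading=180, draw]
]
FD 1.3: (17.6,-9) -> (16.3,-9) [heading=180, draw]
RT 135: heading 180 -> 45
RT 45: heading 45 -> 0
Final: pos=(16.3,-9), heading=0, 7 segment(s) drawn

Answer: 0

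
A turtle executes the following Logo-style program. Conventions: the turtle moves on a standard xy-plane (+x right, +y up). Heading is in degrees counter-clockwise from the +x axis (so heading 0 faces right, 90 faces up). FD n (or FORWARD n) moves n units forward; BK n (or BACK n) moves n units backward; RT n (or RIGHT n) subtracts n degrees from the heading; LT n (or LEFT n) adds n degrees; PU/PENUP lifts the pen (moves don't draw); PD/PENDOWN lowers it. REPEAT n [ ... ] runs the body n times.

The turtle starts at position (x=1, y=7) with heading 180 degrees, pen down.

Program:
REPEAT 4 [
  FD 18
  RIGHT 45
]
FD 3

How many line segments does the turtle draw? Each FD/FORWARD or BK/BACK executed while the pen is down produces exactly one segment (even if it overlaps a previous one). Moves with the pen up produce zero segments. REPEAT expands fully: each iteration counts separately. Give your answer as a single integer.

Executing turtle program step by step:
Start: pos=(1,7), heading=180, pen down
REPEAT 4 [
  -- iteration 1/4 --
  FD 18: (1,7) -> (-17,7) [heading=180, draw]
  RT 45: heading 180 -> 135
  -- iteration 2/4 --
  FD 18: (-17,7) -> (-29.728,19.728) [heading=135, draw]
  RT 45: heading 135 -> 90
  -- iteration 3/4 --
  FD 18: (-29.728,19.728) -> (-29.728,37.728) [heading=90, draw]
  RT 45: heading 90 -> 45
  -- iteration 4/4 --
  FD 18: (-29.728,37.728) -> (-17,50.456) [heading=45, draw]
  RT 45: heading 45 -> 0
]
FD 3: (-17,50.456) -> (-14,50.456) [heading=0, draw]
Final: pos=(-14,50.456), heading=0, 5 segment(s) drawn
Segments drawn: 5

Answer: 5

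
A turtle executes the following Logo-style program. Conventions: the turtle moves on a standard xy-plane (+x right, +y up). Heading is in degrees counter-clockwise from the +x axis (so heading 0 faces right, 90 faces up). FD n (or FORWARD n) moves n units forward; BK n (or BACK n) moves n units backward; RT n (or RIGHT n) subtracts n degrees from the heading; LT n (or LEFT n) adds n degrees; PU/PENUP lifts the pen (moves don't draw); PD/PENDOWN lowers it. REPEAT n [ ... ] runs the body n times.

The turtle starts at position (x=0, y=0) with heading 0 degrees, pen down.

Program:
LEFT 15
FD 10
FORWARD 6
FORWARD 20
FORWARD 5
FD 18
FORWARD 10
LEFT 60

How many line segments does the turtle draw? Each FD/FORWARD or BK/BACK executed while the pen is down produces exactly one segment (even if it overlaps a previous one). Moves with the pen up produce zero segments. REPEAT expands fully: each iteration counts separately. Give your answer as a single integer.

Executing turtle program step by step:
Start: pos=(0,0), heading=0, pen down
LT 15: heading 0 -> 15
FD 10: (0,0) -> (9.659,2.588) [heading=15, draw]
FD 6: (9.659,2.588) -> (15.455,4.141) [heading=15, draw]
FD 20: (15.455,4.141) -> (34.773,9.317) [heading=15, draw]
FD 5: (34.773,9.317) -> (39.603,10.612) [heading=15, draw]
FD 18: (39.603,10.612) -> (56.99,15.27) [heading=15, draw]
FD 10: (56.99,15.27) -> (66.649,17.859) [heading=15, draw]
LT 60: heading 15 -> 75
Final: pos=(66.649,17.859), heading=75, 6 segment(s) drawn
Segments drawn: 6

Answer: 6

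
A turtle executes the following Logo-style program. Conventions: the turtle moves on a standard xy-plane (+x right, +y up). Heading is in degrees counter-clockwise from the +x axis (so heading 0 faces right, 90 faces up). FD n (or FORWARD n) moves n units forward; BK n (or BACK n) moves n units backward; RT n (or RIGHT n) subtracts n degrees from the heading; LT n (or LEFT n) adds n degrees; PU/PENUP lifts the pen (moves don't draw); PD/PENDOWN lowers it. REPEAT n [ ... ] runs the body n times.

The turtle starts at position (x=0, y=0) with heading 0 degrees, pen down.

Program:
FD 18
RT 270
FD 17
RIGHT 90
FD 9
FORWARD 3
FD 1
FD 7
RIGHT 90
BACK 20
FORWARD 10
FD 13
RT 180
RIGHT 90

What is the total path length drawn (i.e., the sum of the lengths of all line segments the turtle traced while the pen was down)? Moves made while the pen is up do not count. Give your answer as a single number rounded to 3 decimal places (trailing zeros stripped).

Answer: 98

Derivation:
Executing turtle program step by step:
Start: pos=(0,0), heading=0, pen down
FD 18: (0,0) -> (18,0) [heading=0, draw]
RT 270: heading 0 -> 90
FD 17: (18,0) -> (18,17) [heading=90, draw]
RT 90: heading 90 -> 0
FD 9: (18,17) -> (27,17) [heading=0, draw]
FD 3: (27,17) -> (30,17) [heading=0, draw]
FD 1: (30,17) -> (31,17) [heading=0, draw]
FD 7: (31,17) -> (38,17) [heading=0, draw]
RT 90: heading 0 -> 270
BK 20: (38,17) -> (38,37) [heading=270, draw]
FD 10: (38,37) -> (38,27) [heading=270, draw]
FD 13: (38,27) -> (38,14) [heading=270, draw]
RT 180: heading 270 -> 90
RT 90: heading 90 -> 0
Final: pos=(38,14), heading=0, 9 segment(s) drawn

Segment lengths:
  seg 1: (0,0) -> (18,0), length = 18
  seg 2: (18,0) -> (18,17), length = 17
  seg 3: (18,17) -> (27,17), length = 9
  seg 4: (27,17) -> (30,17), length = 3
  seg 5: (30,17) -> (31,17), length = 1
  seg 6: (31,17) -> (38,17), length = 7
  seg 7: (38,17) -> (38,37), length = 20
  seg 8: (38,37) -> (38,27), length = 10
  seg 9: (38,27) -> (38,14), length = 13
Total = 98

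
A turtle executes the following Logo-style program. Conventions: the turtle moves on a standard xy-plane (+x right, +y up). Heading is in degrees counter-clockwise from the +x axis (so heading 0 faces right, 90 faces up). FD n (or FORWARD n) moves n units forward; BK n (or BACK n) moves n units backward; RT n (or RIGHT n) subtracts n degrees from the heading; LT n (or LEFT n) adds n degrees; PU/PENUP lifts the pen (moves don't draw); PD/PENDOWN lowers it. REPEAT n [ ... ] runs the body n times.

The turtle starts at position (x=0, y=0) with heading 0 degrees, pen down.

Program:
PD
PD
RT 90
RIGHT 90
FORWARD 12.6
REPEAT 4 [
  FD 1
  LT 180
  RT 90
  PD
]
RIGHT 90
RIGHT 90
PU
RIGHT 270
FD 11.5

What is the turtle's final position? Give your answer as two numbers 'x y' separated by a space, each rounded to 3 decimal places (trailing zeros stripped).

Executing turtle program step by step:
Start: pos=(0,0), heading=0, pen down
PD: pen down
PD: pen down
RT 90: heading 0 -> 270
RT 90: heading 270 -> 180
FD 12.6: (0,0) -> (-12.6,0) [heading=180, draw]
REPEAT 4 [
  -- iteration 1/4 --
  FD 1: (-12.6,0) -> (-13.6,0) [heading=180, draw]
  LT 180: heading 180 -> 0
  RT 90: heading 0 -> 270
  PD: pen down
  -- iteration 2/4 --
  FD 1: (-13.6,0) -> (-13.6,-1) [heading=270, draw]
  LT 180: heading 270 -> 90
  RT 90: heading 90 -> 0
  PD: pen down
  -- iteration 3/4 --
  FD 1: (-13.6,-1) -> (-12.6,-1) [heading=0, draw]
  LT 180: heading 0 -> 180
  RT 90: heading 180 -> 90
  PD: pen down
  -- iteration 4/4 --
  FD 1: (-12.6,-1) -> (-12.6,0) [heading=90, draw]
  LT 180: heading 90 -> 270
  RT 90: heading 270 -> 180
  PD: pen down
]
RT 90: heading 180 -> 90
RT 90: heading 90 -> 0
PU: pen up
RT 270: heading 0 -> 90
FD 11.5: (-12.6,0) -> (-12.6,11.5) [heading=90, move]
Final: pos=(-12.6,11.5), heading=90, 5 segment(s) drawn

Answer: -12.6 11.5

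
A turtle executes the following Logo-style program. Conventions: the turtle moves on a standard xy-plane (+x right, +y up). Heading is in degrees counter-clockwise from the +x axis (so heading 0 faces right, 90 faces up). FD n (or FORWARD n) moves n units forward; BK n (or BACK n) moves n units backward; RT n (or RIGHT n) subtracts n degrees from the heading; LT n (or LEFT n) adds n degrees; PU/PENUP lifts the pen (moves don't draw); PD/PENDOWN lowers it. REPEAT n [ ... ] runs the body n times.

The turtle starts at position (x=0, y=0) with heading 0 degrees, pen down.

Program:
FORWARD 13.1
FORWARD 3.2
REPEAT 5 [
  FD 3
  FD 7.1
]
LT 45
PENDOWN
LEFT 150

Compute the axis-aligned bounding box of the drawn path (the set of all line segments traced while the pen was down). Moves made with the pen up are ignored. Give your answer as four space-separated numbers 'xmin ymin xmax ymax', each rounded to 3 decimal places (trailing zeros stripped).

Answer: 0 0 66.8 0

Derivation:
Executing turtle program step by step:
Start: pos=(0,0), heading=0, pen down
FD 13.1: (0,0) -> (13.1,0) [heading=0, draw]
FD 3.2: (13.1,0) -> (16.3,0) [heading=0, draw]
REPEAT 5 [
  -- iteration 1/5 --
  FD 3: (16.3,0) -> (19.3,0) [heading=0, draw]
  FD 7.1: (19.3,0) -> (26.4,0) [heading=0, draw]
  -- iteration 2/5 --
  FD 3: (26.4,0) -> (29.4,0) [heading=0, draw]
  FD 7.1: (29.4,0) -> (36.5,0) [heading=0, draw]
  -- iteration 3/5 --
  FD 3: (36.5,0) -> (39.5,0) [heading=0, draw]
  FD 7.1: (39.5,0) -> (46.6,0) [heading=0, draw]
  -- iteration 4/5 --
  FD 3: (46.6,0) -> (49.6,0) [heading=0, draw]
  FD 7.1: (49.6,0) -> (56.7,0) [heading=0, draw]
  -- iteration 5/5 --
  FD 3: (56.7,0) -> (59.7,0) [heading=0, draw]
  FD 7.1: (59.7,0) -> (66.8,0) [heading=0, draw]
]
LT 45: heading 0 -> 45
PD: pen down
LT 150: heading 45 -> 195
Final: pos=(66.8,0), heading=195, 12 segment(s) drawn

Segment endpoints: x in {0, 13.1, 16.3, 19.3, 26.4, 29.4, 36.5, 39.5, 46.6, 49.6, 56.7, 59.7, 66.8}, y in {0}
xmin=0, ymin=0, xmax=66.8, ymax=0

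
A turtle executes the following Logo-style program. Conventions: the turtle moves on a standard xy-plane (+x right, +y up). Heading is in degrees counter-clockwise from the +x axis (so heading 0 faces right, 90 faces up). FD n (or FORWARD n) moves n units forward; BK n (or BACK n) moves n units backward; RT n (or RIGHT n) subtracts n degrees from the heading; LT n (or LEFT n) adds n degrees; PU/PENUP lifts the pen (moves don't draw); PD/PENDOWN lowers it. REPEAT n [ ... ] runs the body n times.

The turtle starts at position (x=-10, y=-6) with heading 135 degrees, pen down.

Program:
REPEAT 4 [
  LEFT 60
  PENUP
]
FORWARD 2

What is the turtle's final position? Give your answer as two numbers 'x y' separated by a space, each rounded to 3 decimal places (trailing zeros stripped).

Answer: -8.068 -5.482

Derivation:
Executing turtle program step by step:
Start: pos=(-10,-6), heading=135, pen down
REPEAT 4 [
  -- iteration 1/4 --
  LT 60: heading 135 -> 195
  PU: pen up
  -- iteration 2/4 --
  LT 60: heading 195 -> 255
  PU: pen up
  -- iteration 3/4 --
  LT 60: heading 255 -> 315
  PU: pen up
  -- iteration 4/4 --
  LT 60: heading 315 -> 15
  PU: pen up
]
FD 2: (-10,-6) -> (-8.068,-5.482) [heading=15, move]
Final: pos=(-8.068,-5.482), heading=15, 0 segment(s) drawn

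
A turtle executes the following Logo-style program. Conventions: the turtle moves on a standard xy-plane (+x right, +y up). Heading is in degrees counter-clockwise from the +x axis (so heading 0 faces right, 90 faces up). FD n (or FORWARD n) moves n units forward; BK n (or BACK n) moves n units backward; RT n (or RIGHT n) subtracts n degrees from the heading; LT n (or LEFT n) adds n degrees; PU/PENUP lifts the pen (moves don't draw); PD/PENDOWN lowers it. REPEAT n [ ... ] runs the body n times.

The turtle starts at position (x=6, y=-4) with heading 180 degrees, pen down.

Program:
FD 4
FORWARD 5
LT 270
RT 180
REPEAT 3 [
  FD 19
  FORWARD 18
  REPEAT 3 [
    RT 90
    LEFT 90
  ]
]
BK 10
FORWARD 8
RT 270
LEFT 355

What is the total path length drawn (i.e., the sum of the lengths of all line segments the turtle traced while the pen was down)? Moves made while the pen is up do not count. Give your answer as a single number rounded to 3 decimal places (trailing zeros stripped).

Executing turtle program step by step:
Start: pos=(6,-4), heading=180, pen down
FD 4: (6,-4) -> (2,-4) [heading=180, draw]
FD 5: (2,-4) -> (-3,-4) [heading=180, draw]
LT 270: heading 180 -> 90
RT 180: heading 90 -> 270
REPEAT 3 [
  -- iteration 1/3 --
  FD 19: (-3,-4) -> (-3,-23) [heading=270, draw]
  FD 18: (-3,-23) -> (-3,-41) [heading=270, draw]
  REPEAT 3 [
    -- iteration 1/3 --
    RT 90: heading 270 -> 180
    LT 90: heading 180 -> 270
    -- iteration 2/3 --
    RT 90: heading 270 -> 180
    LT 90: heading 180 -> 270
    -- iteration 3/3 --
    RT 90: heading 270 -> 180
    LT 90: heading 180 -> 270
  ]
  -- iteration 2/3 --
  FD 19: (-3,-41) -> (-3,-60) [heading=270, draw]
  FD 18: (-3,-60) -> (-3,-78) [heading=270, draw]
  REPEAT 3 [
    -- iteration 1/3 --
    RT 90: heading 270 -> 180
    LT 90: heading 180 -> 270
    -- iteration 2/3 --
    RT 90: heading 270 -> 180
    LT 90: heading 180 -> 270
    -- iteration 3/3 --
    RT 90: heading 270 -> 180
    LT 90: heading 180 -> 270
  ]
  -- iteration 3/3 --
  FD 19: (-3,-78) -> (-3,-97) [heading=270, draw]
  FD 18: (-3,-97) -> (-3,-115) [heading=270, draw]
  REPEAT 3 [
    -- iteration 1/3 --
    RT 90: heading 270 -> 180
    LT 90: heading 180 -> 270
    -- iteration 2/3 --
    RT 90: heading 270 -> 180
    LT 90: heading 180 -> 270
    -- iteration 3/3 --
    RT 90: heading 270 -> 180
    LT 90: heading 180 -> 270
  ]
]
BK 10: (-3,-115) -> (-3,-105) [heading=270, draw]
FD 8: (-3,-105) -> (-3,-113) [heading=270, draw]
RT 270: heading 270 -> 0
LT 355: heading 0 -> 355
Final: pos=(-3,-113), heading=355, 10 segment(s) drawn

Segment lengths:
  seg 1: (6,-4) -> (2,-4), length = 4
  seg 2: (2,-4) -> (-3,-4), length = 5
  seg 3: (-3,-4) -> (-3,-23), length = 19
  seg 4: (-3,-23) -> (-3,-41), length = 18
  seg 5: (-3,-41) -> (-3,-60), length = 19
  seg 6: (-3,-60) -> (-3,-78), length = 18
  seg 7: (-3,-78) -> (-3,-97), length = 19
  seg 8: (-3,-97) -> (-3,-115), length = 18
  seg 9: (-3,-115) -> (-3,-105), length = 10
  seg 10: (-3,-105) -> (-3,-113), length = 8
Total = 138

Answer: 138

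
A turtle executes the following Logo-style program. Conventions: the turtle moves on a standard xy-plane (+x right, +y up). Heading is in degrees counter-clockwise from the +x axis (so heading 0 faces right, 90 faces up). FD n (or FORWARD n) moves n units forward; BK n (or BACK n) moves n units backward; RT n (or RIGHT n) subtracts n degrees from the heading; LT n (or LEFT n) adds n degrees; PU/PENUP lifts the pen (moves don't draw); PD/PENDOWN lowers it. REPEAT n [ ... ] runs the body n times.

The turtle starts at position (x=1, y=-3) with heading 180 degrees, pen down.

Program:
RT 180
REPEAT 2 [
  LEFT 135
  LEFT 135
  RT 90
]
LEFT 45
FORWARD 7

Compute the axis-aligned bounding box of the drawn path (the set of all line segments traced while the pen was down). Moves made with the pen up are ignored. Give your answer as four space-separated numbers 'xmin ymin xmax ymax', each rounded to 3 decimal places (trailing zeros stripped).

Answer: 1 -3 5.95 1.95

Derivation:
Executing turtle program step by step:
Start: pos=(1,-3), heading=180, pen down
RT 180: heading 180 -> 0
REPEAT 2 [
  -- iteration 1/2 --
  LT 135: heading 0 -> 135
  LT 135: heading 135 -> 270
  RT 90: heading 270 -> 180
  -- iteration 2/2 --
  LT 135: heading 180 -> 315
  LT 135: heading 315 -> 90
  RT 90: heading 90 -> 0
]
LT 45: heading 0 -> 45
FD 7: (1,-3) -> (5.95,1.95) [heading=45, draw]
Final: pos=(5.95,1.95), heading=45, 1 segment(s) drawn

Segment endpoints: x in {1, 5.95}, y in {-3, 1.95}
xmin=1, ymin=-3, xmax=5.95, ymax=1.95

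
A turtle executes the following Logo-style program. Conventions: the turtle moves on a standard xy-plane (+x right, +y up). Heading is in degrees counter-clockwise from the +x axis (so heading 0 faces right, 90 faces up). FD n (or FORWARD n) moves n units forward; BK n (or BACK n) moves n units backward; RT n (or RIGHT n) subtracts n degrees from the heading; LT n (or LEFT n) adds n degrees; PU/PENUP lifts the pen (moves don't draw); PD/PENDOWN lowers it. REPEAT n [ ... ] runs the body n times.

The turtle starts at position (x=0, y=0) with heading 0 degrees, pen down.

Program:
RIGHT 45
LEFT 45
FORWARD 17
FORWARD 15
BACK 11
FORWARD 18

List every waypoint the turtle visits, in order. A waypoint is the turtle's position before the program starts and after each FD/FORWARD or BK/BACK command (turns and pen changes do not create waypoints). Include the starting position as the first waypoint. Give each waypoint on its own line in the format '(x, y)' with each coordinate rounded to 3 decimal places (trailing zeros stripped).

Answer: (0, 0)
(17, 0)
(32, 0)
(21, 0)
(39, 0)

Derivation:
Executing turtle program step by step:
Start: pos=(0,0), heading=0, pen down
RT 45: heading 0 -> 315
LT 45: heading 315 -> 0
FD 17: (0,0) -> (17,0) [heading=0, draw]
FD 15: (17,0) -> (32,0) [heading=0, draw]
BK 11: (32,0) -> (21,0) [heading=0, draw]
FD 18: (21,0) -> (39,0) [heading=0, draw]
Final: pos=(39,0), heading=0, 4 segment(s) drawn
Waypoints (5 total):
(0, 0)
(17, 0)
(32, 0)
(21, 0)
(39, 0)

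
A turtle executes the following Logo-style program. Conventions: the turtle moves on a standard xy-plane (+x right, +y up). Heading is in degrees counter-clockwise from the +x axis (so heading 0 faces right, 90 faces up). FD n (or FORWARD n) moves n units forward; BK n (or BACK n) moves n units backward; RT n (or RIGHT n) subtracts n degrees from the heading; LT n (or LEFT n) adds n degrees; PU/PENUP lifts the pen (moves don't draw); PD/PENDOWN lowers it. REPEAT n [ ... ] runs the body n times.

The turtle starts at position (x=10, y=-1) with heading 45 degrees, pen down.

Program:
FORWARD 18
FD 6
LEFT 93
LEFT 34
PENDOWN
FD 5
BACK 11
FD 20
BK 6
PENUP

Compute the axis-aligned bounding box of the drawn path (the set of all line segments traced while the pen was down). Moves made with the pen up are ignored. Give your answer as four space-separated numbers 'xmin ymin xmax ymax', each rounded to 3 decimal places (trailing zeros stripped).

Executing turtle program step by step:
Start: pos=(10,-1), heading=45, pen down
FD 18: (10,-1) -> (22.728,11.728) [heading=45, draw]
FD 6: (22.728,11.728) -> (26.971,15.971) [heading=45, draw]
LT 93: heading 45 -> 138
LT 34: heading 138 -> 172
PD: pen down
FD 5: (26.971,15.971) -> (22.019,16.666) [heading=172, draw]
BK 11: (22.019,16.666) -> (32.912,15.136) [heading=172, draw]
FD 20: (32.912,15.136) -> (13.107,17.919) [heading=172, draw]
BK 6: (13.107,17.919) -> (19.048,17.084) [heading=172, draw]
PU: pen up
Final: pos=(19.048,17.084), heading=172, 6 segment(s) drawn

Segment endpoints: x in {10, 13.107, 19.048, 22.019, 22.728, 26.971, 32.912}, y in {-1, 11.728, 15.136, 15.971, 16.666, 17.084, 17.919}
xmin=10, ymin=-1, xmax=32.912, ymax=17.919

Answer: 10 -1 32.912 17.919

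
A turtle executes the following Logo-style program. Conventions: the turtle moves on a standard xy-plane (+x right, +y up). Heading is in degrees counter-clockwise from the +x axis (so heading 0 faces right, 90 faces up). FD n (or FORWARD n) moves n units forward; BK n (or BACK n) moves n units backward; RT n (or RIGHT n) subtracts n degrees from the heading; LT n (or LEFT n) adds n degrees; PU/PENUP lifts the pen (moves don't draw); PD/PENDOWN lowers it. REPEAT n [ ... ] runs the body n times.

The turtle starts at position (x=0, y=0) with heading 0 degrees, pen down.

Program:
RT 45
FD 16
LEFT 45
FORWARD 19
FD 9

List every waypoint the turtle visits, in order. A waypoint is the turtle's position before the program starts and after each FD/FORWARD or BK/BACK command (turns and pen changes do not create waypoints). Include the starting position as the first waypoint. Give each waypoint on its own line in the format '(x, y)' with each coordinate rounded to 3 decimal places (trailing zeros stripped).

Executing turtle program step by step:
Start: pos=(0,0), heading=0, pen down
RT 45: heading 0 -> 315
FD 16: (0,0) -> (11.314,-11.314) [heading=315, draw]
LT 45: heading 315 -> 0
FD 19: (11.314,-11.314) -> (30.314,-11.314) [heading=0, draw]
FD 9: (30.314,-11.314) -> (39.314,-11.314) [heading=0, draw]
Final: pos=(39.314,-11.314), heading=0, 3 segment(s) drawn
Waypoints (4 total):
(0, 0)
(11.314, -11.314)
(30.314, -11.314)
(39.314, -11.314)

Answer: (0, 0)
(11.314, -11.314)
(30.314, -11.314)
(39.314, -11.314)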